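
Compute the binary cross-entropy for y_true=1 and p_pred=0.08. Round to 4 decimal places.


For y=1: Loss = -log(p)
= -log(0.08)
= -(-2.5257)
= 2.5257

2.5257


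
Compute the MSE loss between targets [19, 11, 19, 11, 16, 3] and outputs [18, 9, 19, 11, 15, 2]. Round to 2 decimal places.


Differences: [1, 2, 0, 0, 1, 1]
Squared errors: [1, 4, 0, 0, 1, 1]
Sum of squared errors = 7
MSE = 7 / 6 = 1.17

1.17


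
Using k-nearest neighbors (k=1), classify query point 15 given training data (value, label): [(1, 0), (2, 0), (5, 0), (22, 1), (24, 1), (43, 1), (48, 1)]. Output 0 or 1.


Distances from query 15:
Point 22 (class 1): distance = 7
K=1 nearest neighbors: classes = [1]
Votes for class 1: 1 / 1
Majority vote => class 1

1


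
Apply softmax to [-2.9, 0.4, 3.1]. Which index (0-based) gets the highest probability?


Softmax is a monotonic transformation, so it preserves the argmax.
We need to find the index of the maximum logit.
Index 0: -2.9
Index 1: 0.4
Index 2: 3.1
Maximum logit = 3.1 at index 2

2


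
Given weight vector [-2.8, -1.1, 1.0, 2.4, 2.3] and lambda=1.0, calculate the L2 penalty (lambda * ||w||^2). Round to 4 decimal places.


Squaring each weight:
(-2.8)^2 = 7.84
(-1.1)^2 = 1.21
1.0^2 = 1.0
2.4^2 = 5.76
2.3^2 = 5.29
Sum of squares = 21.1
Penalty = 1.0 * 21.1 = 21.1000

21.1000


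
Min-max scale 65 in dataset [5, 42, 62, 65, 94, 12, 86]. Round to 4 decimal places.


Min = 5, Max = 94
Range = 94 - 5 = 89
Scaled = (x - min) / (max - min)
= (65 - 5) / 89
= 60 / 89
= 0.6742

0.6742


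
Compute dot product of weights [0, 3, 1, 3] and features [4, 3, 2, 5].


Element-wise products:
0 * 4 = 0
3 * 3 = 9
1 * 2 = 2
3 * 5 = 15
Sum = 0 + 9 + 2 + 15
= 26

26


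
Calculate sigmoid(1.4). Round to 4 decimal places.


sigmoid(z) = 1 / (1 + exp(-z))
exp(-(1.4)) = exp(-1.4) = 0.2466
1 + 0.2466 = 1.2466
1 / 1.2466 = 0.8022

0.8022


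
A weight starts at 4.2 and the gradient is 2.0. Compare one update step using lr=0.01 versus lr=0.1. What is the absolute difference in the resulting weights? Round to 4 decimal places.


With lr=0.01: w_new = 4.2 - 0.01 * 2.0 = 4.18
With lr=0.1: w_new = 4.2 - 0.1 * 2.0 = 4.0
Absolute difference = |4.18 - 4.0|
= 0.1800

0.1800


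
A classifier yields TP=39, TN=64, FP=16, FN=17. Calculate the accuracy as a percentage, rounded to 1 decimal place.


Accuracy = (TP + TN) / (TP + TN + FP + FN) * 100
= (39 + 64) / (39 + 64 + 16 + 17)
= 103 / 136
= 0.7574
= 75.7%

75.7


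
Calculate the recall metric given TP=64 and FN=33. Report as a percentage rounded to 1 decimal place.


Recall = TP / (TP + FN) * 100
= 64 / (64 + 33)
= 64 / 97
= 0.6598
= 66.0%

66.0


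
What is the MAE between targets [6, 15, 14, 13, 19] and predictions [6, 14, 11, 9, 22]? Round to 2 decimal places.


Absolute errors: [0, 1, 3, 4, 3]
Sum of absolute errors = 11
MAE = 11 / 5 = 2.20

2.20


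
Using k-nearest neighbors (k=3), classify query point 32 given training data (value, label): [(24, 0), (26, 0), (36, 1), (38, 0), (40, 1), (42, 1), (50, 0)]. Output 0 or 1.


Distances from query 32:
Point 36 (class 1): distance = 4
Point 26 (class 0): distance = 6
Point 38 (class 0): distance = 6
K=3 nearest neighbors: classes = [1, 0, 0]
Votes for class 1: 1 / 3
Majority vote => class 0

0


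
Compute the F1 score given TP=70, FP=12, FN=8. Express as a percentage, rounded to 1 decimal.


Precision = TP / (TP + FP) = 70 / 82 = 0.8537
Recall = TP / (TP + FN) = 70 / 78 = 0.8974
F1 = 2 * P * R / (P + R)
= 2 * 0.8537 * 0.8974 / (0.8537 + 0.8974)
= 1.5322 / 1.7511
= 0.875
As percentage: 87.5%

87.5


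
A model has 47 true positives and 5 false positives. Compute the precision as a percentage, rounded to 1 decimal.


Precision = TP / (TP + FP) * 100
= 47 / (47 + 5)
= 47 / 52
= 0.9038
= 90.4%

90.4


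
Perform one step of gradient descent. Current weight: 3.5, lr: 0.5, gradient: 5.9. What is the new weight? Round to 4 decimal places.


w_new = w_old - lr * gradient
= 3.5 - 0.5 * 5.9
= 3.5 - (2.95)
= 0.5500

0.5500


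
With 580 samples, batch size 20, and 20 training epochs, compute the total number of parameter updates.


Iterations per epoch = 580 / 20 = 29
Total updates = iterations_per_epoch * epochs
= 29 * 20
= 580

580


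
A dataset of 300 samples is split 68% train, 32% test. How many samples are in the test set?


Train samples = 300 * 68% = 204
Test samples = 300 - 204
= 96

96


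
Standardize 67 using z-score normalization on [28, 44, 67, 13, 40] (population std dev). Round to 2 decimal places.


Mean = (28 + 44 + 67 + 13 + 40) / 5 = 38.4
Variance = sum((x_i - mean)^2) / n = 321.04
Std = sqrt(321.04) = 17.9176
Z = (x - mean) / std
= (67 - 38.4) / 17.9176
= 28.6 / 17.9176
= 1.60

1.60


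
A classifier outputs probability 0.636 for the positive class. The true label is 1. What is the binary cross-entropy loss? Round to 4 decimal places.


For y=1: Loss = -log(p)
= -log(0.636)
= -(-0.4526)
= 0.4526

0.4526


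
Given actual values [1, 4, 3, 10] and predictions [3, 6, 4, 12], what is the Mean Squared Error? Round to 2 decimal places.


Differences: [-2, -2, -1, -2]
Squared errors: [4, 4, 1, 4]
Sum of squared errors = 13
MSE = 13 / 4 = 3.25

3.25


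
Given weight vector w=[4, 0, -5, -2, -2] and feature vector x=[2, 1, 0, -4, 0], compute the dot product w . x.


Element-wise products:
4 * 2 = 8
0 * 1 = 0
-5 * 0 = 0
-2 * -4 = 8
-2 * 0 = 0
Sum = 8 + 0 + 0 + 8 + 0
= 16

16


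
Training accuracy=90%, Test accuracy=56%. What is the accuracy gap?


Gap = train_accuracy - test_accuracy
= 90 - 56
= 34%
This large gap strongly indicates overfitting.

34


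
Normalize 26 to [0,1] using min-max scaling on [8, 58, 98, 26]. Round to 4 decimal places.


Min = 8, Max = 98
Range = 98 - 8 = 90
Scaled = (x - min) / (max - min)
= (26 - 8) / 90
= 18 / 90
= 0.2000

0.2000


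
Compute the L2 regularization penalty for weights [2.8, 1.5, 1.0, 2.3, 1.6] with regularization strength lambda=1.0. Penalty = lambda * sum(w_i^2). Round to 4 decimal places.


Squaring each weight:
2.8^2 = 7.84
1.5^2 = 2.25
1.0^2 = 1.0
2.3^2 = 5.29
1.6^2 = 2.56
Sum of squares = 18.94
Penalty = 1.0 * 18.94 = 18.9400

18.9400


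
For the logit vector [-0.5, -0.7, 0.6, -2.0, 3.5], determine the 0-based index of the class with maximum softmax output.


Softmax is a monotonic transformation, so it preserves the argmax.
We need to find the index of the maximum logit.
Index 0: -0.5
Index 1: -0.7
Index 2: 0.6
Index 3: -2.0
Index 4: 3.5
Maximum logit = 3.5 at index 4

4


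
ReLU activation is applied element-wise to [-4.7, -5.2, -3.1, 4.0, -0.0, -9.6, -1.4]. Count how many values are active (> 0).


ReLU(x) = max(0, x) for each element:
ReLU(-4.7) = 0
ReLU(-5.2) = 0
ReLU(-3.1) = 0
ReLU(4.0) = 4.0
ReLU(-0.0) = 0
ReLU(-9.6) = 0
ReLU(-1.4) = 0
Active neurons (>0): 1

1


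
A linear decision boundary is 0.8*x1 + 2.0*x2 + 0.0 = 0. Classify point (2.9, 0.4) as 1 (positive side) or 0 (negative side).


Compute 0.8 * 2.9 + 2.0 * 0.4 + 0.0
= 2.32 + 0.8 + 0.0
= 3.12
Since 3.12 >= 0, the point is on the positive side.

1


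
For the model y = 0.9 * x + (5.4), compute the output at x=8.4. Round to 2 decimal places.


y = 0.9 * 8.4 + (5.4)
= 7.56 + (5.4)
= 12.96

12.96


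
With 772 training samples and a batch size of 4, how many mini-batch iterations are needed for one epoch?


Iterations per epoch = dataset_size / batch_size
= 772 / 4
= 193

193


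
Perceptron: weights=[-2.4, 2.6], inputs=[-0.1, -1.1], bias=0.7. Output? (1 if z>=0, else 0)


z = w . x + b
= -2.4*-0.1 + 2.6*-1.1 + 0.7
= 0.24 + -2.86 + 0.7
= -2.62 + 0.7
= -1.92
Since z = -1.92 < 0, output = 0

0


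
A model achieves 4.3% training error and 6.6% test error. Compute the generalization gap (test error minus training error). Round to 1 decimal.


Generalization gap = test_error - train_error
= 6.6 - 4.3
= 2.3%
A moderate gap.

2.3


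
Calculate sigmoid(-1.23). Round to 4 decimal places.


sigmoid(z) = 1 / (1 + exp(-z))
exp(-(-1.23)) = exp(1.23) = 3.4212
1 + 3.4212 = 4.4212
1 / 4.4212 = 0.2262

0.2262


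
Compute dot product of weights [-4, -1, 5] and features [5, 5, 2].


Element-wise products:
-4 * 5 = -20
-1 * 5 = -5
5 * 2 = 10
Sum = -20 + -5 + 10
= -15

-15


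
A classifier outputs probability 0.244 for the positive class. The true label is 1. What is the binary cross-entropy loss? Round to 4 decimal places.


For y=1: Loss = -log(p)
= -log(0.244)
= -(-1.4106)
= 1.4106

1.4106


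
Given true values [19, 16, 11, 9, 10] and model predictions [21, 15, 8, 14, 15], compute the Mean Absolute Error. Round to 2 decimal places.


Absolute errors: [2, 1, 3, 5, 5]
Sum of absolute errors = 16
MAE = 16 / 5 = 3.20

3.20


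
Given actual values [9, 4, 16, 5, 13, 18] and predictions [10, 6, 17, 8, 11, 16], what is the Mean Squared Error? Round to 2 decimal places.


Differences: [-1, -2, -1, -3, 2, 2]
Squared errors: [1, 4, 1, 9, 4, 4]
Sum of squared errors = 23
MSE = 23 / 6 = 3.83

3.83


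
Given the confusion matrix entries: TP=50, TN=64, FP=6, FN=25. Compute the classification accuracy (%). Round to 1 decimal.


Accuracy = (TP + TN) / (TP + TN + FP + FN) * 100
= (50 + 64) / (50 + 64 + 6 + 25)
= 114 / 145
= 0.7862
= 78.6%

78.6


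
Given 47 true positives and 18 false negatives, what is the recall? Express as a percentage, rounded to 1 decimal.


Recall = TP / (TP + FN) * 100
= 47 / (47 + 18)
= 47 / 65
= 0.7231
= 72.3%

72.3


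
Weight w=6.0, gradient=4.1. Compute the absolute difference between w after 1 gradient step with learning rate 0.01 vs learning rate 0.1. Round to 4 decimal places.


With lr=0.01: w_new = 6.0 - 0.01 * 4.1 = 5.959
With lr=0.1: w_new = 6.0 - 0.1 * 4.1 = 5.59
Absolute difference = |5.959 - 5.59|
= 0.3690

0.3690


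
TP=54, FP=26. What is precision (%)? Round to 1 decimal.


Precision = TP / (TP + FP) * 100
= 54 / (54 + 26)
= 54 / 80
= 0.675
= 67.5%

67.5


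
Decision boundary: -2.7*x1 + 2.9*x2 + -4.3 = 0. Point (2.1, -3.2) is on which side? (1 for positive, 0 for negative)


Compute -2.7 * 2.1 + 2.9 * -3.2 + -4.3
= -5.67 + -9.28 + -4.3
= -19.25
Since -19.25 < 0, the point is on the negative side.

0


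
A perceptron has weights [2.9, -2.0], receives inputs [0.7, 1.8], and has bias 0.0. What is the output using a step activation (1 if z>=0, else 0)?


z = w . x + b
= 2.9*0.7 + -2.0*1.8 + 0.0
= 2.03 + -3.6 + 0.0
= -1.57 + 0.0
= -1.57
Since z = -1.57 < 0, output = 0

0


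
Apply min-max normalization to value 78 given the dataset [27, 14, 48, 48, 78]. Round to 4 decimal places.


Min = 14, Max = 78
Range = 78 - 14 = 64
Scaled = (x - min) / (max - min)
= (78 - 14) / 64
= 64 / 64
= 1.0000

1.0000


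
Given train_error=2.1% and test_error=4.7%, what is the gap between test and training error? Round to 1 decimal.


Generalization gap = test_error - train_error
= 4.7 - 2.1
= 2.6%
A moderate gap.

2.6


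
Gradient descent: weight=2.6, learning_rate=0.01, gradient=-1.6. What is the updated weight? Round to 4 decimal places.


w_new = w_old - lr * gradient
= 2.6 - 0.01 * -1.6
= 2.6 - (-0.016)
= 2.6160

2.6160


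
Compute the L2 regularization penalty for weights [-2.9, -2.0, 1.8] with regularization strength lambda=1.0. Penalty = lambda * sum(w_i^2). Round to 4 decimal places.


Squaring each weight:
(-2.9)^2 = 8.41
(-2.0)^2 = 4.0
1.8^2 = 3.24
Sum of squares = 15.65
Penalty = 1.0 * 15.65 = 15.6500

15.6500


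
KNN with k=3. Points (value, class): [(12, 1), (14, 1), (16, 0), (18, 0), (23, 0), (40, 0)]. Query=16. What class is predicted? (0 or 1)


Distances from query 16:
Point 16 (class 0): distance = 0
Point 18 (class 0): distance = 2
Point 14 (class 1): distance = 2
K=3 nearest neighbors: classes = [0, 0, 1]
Votes for class 1: 1 / 3
Majority vote => class 0

0


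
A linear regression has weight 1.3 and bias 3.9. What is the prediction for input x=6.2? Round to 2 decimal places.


y = 1.3 * 6.2 + (3.9)
= 8.06 + (3.9)
= 11.96

11.96


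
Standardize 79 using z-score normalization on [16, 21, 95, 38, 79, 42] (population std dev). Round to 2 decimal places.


Mean = (16 + 21 + 95 + 38 + 79 + 42) / 6 = 48.5
Variance = sum((x_i - mean)^2) / n = 842.9167
Std = sqrt(842.9167) = 29.033
Z = (x - mean) / std
= (79 - 48.5) / 29.033
= 30.5 / 29.033
= 1.05

1.05


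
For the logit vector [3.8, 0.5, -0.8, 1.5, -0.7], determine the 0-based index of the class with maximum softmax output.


Softmax is a monotonic transformation, so it preserves the argmax.
We need to find the index of the maximum logit.
Index 0: 3.8
Index 1: 0.5
Index 2: -0.8
Index 3: 1.5
Index 4: -0.7
Maximum logit = 3.8 at index 0

0


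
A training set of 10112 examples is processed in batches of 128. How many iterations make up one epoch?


Iterations per epoch = dataset_size / batch_size
= 10112 / 128
= 79

79


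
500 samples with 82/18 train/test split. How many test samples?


Train samples = 500 * 82% = 410
Test samples = 500 - 410
= 90

90


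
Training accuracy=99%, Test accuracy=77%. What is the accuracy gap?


Gap = train_accuracy - test_accuracy
= 99 - 77
= 22%
This large gap strongly indicates overfitting.

22


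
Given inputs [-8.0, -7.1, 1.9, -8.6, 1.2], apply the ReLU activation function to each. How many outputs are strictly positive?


ReLU(x) = max(0, x) for each element:
ReLU(-8.0) = 0
ReLU(-7.1) = 0
ReLU(1.9) = 1.9
ReLU(-8.6) = 0
ReLU(1.2) = 1.2
Active neurons (>0): 2

2


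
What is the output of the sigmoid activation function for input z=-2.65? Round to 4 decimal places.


sigmoid(z) = 1 / (1 + exp(-z))
exp(-(-2.65)) = exp(2.65) = 14.154
1 + 14.154 = 15.154
1 / 15.154 = 0.0660

0.0660


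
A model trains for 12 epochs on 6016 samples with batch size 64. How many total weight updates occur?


Iterations per epoch = 6016 / 64 = 94
Total updates = iterations_per_epoch * epochs
= 94 * 12
= 1128

1128


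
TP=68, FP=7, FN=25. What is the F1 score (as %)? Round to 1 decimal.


Precision = TP / (TP + FP) = 68 / 75 = 0.9067
Recall = TP / (TP + FN) = 68 / 93 = 0.7312
F1 = 2 * P * R / (P + R)
= 2 * 0.9067 * 0.7312 / (0.9067 + 0.7312)
= 1.3259 / 1.6378
= 0.8095
As percentage: 81.0%

81.0


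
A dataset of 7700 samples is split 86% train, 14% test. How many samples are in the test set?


Train samples = 7700 * 86% = 6622
Test samples = 7700 - 6622
= 1078

1078


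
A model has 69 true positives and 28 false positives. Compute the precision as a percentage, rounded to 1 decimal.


Precision = TP / (TP + FP) * 100
= 69 / (69 + 28)
= 69 / 97
= 0.7113
= 71.1%

71.1


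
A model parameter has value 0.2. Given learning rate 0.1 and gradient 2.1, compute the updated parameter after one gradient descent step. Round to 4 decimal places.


w_new = w_old - lr * gradient
= 0.2 - 0.1 * 2.1
= 0.2 - (0.21)
= -0.0100

-0.0100


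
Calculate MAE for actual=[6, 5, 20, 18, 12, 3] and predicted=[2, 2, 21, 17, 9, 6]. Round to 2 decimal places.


Absolute errors: [4, 3, 1, 1, 3, 3]
Sum of absolute errors = 15
MAE = 15 / 6 = 2.50

2.50


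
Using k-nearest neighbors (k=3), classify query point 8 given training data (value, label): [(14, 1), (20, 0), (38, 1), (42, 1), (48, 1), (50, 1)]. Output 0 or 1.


Distances from query 8:
Point 14 (class 1): distance = 6
Point 20 (class 0): distance = 12
Point 38 (class 1): distance = 30
K=3 nearest neighbors: classes = [1, 0, 1]
Votes for class 1: 2 / 3
Majority vote => class 1

1


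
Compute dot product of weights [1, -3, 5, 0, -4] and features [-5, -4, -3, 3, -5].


Element-wise products:
1 * -5 = -5
-3 * -4 = 12
5 * -3 = -15
0 * 3 = 0
-4 * -5 = 20
Sum = -5 + 12 + -15 + 0 + 20
= 12

12


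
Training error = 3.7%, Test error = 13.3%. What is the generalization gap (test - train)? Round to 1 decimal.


Generalization gap = test_error - train_error
= 13.3 - 3.7
= 9.6%
A moderate gap.

9.6


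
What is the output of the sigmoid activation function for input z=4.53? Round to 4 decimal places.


sigmoid(z) = 1 / (1 + exp(-z))
exp(-(4.53)) = exp(-4.53) = 0.0108
1 + 0.0108 = 1.0108
1 / 1.0108 = 0.9893

0.9893


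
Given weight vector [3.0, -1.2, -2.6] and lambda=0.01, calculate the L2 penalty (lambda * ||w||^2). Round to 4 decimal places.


Squaring each weight:
3.0^2 = 9.0
(-1.2)^2 = 1.44
(-2.6)^2 = 6.76
Sum of squares = 17.2
Penalty = 0.01 * 17.2 = 0.1720

0.1720


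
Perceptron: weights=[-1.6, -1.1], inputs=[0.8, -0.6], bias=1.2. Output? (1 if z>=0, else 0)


z = w . x + b
= -1.6*0.8 + -1.1*-0.6 + 1.2
= -1.28 + 0.66 + 1.2
= -0.62 + 1.2
= 0.58
Since z = 0.58 >= 0, output = 1

1


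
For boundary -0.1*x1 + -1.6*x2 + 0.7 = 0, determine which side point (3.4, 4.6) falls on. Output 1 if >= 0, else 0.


Compute -0.1 * 3.4 + -1.6 * 4.6 + 0.7
= -0.34 + -7.36 + 0.7
= -7.0
Since -7.0 < 0, the point is on the negative side.

0


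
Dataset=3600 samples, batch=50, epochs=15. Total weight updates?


Iterations per epoch = 3600 / 50 = 72
Total updates = iterations_per_epoch * epochs
= 72 * 15
= 1080

1080


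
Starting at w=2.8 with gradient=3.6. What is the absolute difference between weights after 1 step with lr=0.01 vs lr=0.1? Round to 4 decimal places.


With lr=0.01: w_new = 2.8 - 0.01 * 3.6 = 2.764
With lr=0.1: w_new = 2.8 - 0.1 * 3.6 = 2.44
Absolute difference = |2.764 - 2.44|
= 0.3240

0.3240


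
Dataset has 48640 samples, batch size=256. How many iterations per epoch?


Iterations per epoch = dataset_size / batch_size
= 48640 / 256
= 190

190


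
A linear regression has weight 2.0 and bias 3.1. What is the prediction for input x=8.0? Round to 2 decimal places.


y = 2.0 * 8.0 + (3.1)
= 16.0 + (3.1)
= 19.10

19.10


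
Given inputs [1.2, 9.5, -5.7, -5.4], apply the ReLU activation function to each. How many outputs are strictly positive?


ReLU(x) = max(0, x) for each element:
ReLU(1.2) = 1.2
ReLU(9.5) = 9.5
ReLU(-5.7) = 0
ReLU(-5.4) = 0
Active neurons (>0): 2

2


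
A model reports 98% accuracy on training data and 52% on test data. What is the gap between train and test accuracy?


Gap = train_accuracy - test_accuracy
= 98 - 52
= 46%
This large gap strongly indicates overfitting.

46


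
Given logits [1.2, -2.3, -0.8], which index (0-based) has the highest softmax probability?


Softmax is a monotonic transformation, so it preserves the argmax.
We need to find the index of the maximum logit.
Index 0: 1.2
Index 1: -2.3
Index 2: -0.8
Maximum logit = 1.2 at index 0

0


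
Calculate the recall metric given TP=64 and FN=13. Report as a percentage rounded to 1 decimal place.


Recall = TP / (TP + FN) * 100
= 64 / (64 + 13)
= 64 / 77
= 0.8312
= 83.1%

83.1


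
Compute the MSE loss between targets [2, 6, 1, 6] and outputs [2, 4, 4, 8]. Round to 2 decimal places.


Differences: [0, 2, -3, -2]
Squared errors: [0, 4, 9, 4]
Sum of squared errors = 17
MSE = 17 / 4 = 4.25

4.25


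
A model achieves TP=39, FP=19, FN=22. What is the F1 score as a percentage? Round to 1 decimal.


Precision = TP / (TP + FP) = 39 / 58 = 0.6724
Recall = TP / (TP + FN) = 39 / 61 = 0.6393
F1 = 2 * P * R / (P + R)
= 2 * 0.6724 * 0.6393 / (0.6724 + 0.6393)
= 0.8598 / 1.3118
= 0.6555
As percentage: 65.5%

65.5


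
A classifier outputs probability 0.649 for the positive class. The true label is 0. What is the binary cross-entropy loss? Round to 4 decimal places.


For y=0: Loss = -log(1-p)
= -log(1 - 0.649)
= -log(0.351)
= -(-1.047)
= 1.0470

1.0470


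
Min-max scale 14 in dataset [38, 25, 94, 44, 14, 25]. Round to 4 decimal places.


Min = 14, Max = 94
Range = 94 - 14 = 80
Scaled = (x - min) / (max - min)
= (14 - 14) / 80
= 0 / 80
= 0.0000

0.0000


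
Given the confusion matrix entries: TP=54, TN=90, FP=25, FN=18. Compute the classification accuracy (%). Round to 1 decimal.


Accuracy = (TP + TN) / (TP + TN + FP + FN) * 100
= (54 + 90) / (54 + 90 + 25 + 18)
= 144 / 187
= 0.7701
= 77.0%

77.0


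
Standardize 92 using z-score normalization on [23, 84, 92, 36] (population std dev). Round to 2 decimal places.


Mean = (23 + 84 + 92 + 36) / 4 = 58.75
Variance = sum((x_i - mean)^2) / n = 884.6875
Std = sqrt(884.6875) = 29.7437
Z = (x - mean) / std
= (92 - 58.75) / 29.7437
= 33.25 / 29.7437
= 1.12

1.12


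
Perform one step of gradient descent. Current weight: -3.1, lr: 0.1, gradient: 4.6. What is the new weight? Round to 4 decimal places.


w_new = w_old - lr * gradient
= -3.1 - 0.1 * 4.6
= -3.1 - (0.46)
= -3.5600

-3.5600


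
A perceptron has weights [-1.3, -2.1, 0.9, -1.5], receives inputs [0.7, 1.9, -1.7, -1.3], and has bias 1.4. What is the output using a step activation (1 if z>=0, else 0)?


z = w . x + b
= -1.3*0.7 + -2.1*1.9 + 0.9*-1.7 + -1.5*-1.3 + 1.4
= -0.91 + -3.99 + -1.53 + 1.95 + 1.4
= -4.48 + 1.4
= -3.08
Since z = -3.08 < 0, output = 0

0


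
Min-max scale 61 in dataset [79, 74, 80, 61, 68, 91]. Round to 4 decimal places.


Min = 61, Max = 91
Range = 91 - 61 = 30
Scaled = (x - min) / (max - min)
= (61 - 61) / 30
= 0 / 30
= 0.0000

0.0000


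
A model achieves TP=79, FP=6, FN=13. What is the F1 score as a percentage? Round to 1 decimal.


Precision = TP / (TP + FP) = 79 / 85 = 0.9294
Recall = TP / (TP + FN) = 79 / 92 = 0.8587
F1 = 2 * P * R / (P + R)
= 2 * 0.9294 * 0.8587 / (0.9294 + 0.8587)
= 1.5962 / 1.7881
= 0.8927
As percentage: 89.3%

89.3


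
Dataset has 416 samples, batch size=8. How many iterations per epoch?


Iterations per epoch = dataset_size / batch_size
= 416 / 8
= 52

52


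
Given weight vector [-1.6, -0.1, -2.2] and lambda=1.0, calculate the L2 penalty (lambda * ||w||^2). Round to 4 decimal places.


Squaring each weight:
(-1.6)^2 = 2.56
(-0.1)^2 = 0.01
(-2.2)^2 = 4.84
Sum of squares = 7.41
Penalty = 1.0 * 7.41 = 7.4100

7.4100


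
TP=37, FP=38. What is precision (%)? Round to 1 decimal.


Precision = TP / (TP + FP) * 100
= 37 / (37 + 38)
= 37 / 75
= 0.4933
= 49.3%

49.3


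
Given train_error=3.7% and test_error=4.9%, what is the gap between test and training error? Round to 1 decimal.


Generalization gap = test_error - train_error
= 4.9 - 3.7
= 1.2%
A small gap suggests good generalization.

1.2


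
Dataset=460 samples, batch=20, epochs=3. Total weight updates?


Iterations per epoch = 460 / 20 = 23
Total updates = iterations_per_epoch * epochs
= 23 * 3
= 69

69


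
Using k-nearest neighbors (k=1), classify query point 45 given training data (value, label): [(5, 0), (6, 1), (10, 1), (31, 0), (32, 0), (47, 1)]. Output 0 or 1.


Distances from query 45:
Point 47 (class 1): distance = 2
K=1 nearest neighbors: classes = [1]
Votes for class 1: 1 / 1
Majority vote => class 1

1


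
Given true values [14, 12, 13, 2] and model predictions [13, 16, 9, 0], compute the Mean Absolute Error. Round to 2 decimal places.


Absolute errors: [1, 4, 4, 2]
Sum of absolute errors = 11
MAE = 11 / 4 = 2.75

2.75


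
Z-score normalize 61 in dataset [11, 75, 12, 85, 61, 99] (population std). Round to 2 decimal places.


Mean = (11 + 75 + 12 + 85 + 61 + 99) / 6 = 57.1667
Variance = sum((x_i - mean)^2) / n = 1171.4722
Std = sqrt(1171.4722) = 34.2268
Z = (x - mean) / std
= (61 - 57.1667) / 34.2268
= 3.8333 / 34.2268
= 0.11

0.11


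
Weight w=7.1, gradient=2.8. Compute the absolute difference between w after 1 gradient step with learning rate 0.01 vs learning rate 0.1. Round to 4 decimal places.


With lr=0.01: w_new = 7.1 - 0.01 * 2.8 = 7.072
With lr=0.1: w_new = 7.1 - 0.1 * 2.8 = 6.82
Absolute difference = |7.072 - 6.82|
= 0.2520

0.2520


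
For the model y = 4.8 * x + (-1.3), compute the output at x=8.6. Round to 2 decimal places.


y = 4.8 * 8.6 + (-1.3)
= 41.28 + (-1.3)
= 39.98

39.98


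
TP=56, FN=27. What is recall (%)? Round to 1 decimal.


Recall = TP / (TP + FN) * 100
= 56 / (56 + 27)
= 56 / 83
= 0.6747
= 67.5%

67.5


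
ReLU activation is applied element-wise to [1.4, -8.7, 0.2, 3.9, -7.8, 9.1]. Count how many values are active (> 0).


ReLU(x) = max(0, x) for each element:
ReLU(1.4) = 1.4
ReLU(-8.7) = 0
ReLU(0.2) = 0.2
ReLU(3.9) = 3.9
ReLU(-7.8) = 0
ReLU(9.1) = 9.1
Active neurons (>0): 4

4


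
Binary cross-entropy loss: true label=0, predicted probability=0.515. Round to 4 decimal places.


For y=0: Loss = -log(1-p)
= -log(1 - 0.515)
= -log(0.485)
= -(-0.7236)
= 0.7236

0.7236


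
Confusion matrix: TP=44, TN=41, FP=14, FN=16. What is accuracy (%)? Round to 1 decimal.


Accuracy = (TP + TN) / (TP + TN + FP + FN) * 100
= (44 + 41) / (44 + 41 + 14 + 16)
= 85 / 115
= 0.7391
= 73.9%

73.9


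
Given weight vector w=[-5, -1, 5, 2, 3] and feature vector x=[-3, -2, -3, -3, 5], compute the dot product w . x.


Element-wise products:
-5 * -3 = 15
-1 * -2 = 2
5 * -3 = -15
2 * -3 = -6
3 * 5 = 15
Sum = 15 + 2 + -15 + -6 + 15
= 11

11


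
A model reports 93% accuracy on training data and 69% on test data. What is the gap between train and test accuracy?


Gap = train_accuracy - test_accuracy
= 93 - 69
= 24%
This large gap strongly indicates overfitting.

24


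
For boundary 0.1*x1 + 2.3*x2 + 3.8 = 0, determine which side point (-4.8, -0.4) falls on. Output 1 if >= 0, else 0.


Compute 0.1 * -4.8 + 2.3 * -0.4 + 3.8
= -0.48 + -0.92 + 3.8
= 2.4
Since 2.4 >= 0, the point is on the positive side.

1


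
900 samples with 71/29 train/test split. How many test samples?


Train samples = 900 * 71% = 639
Test samples = 900 - 639
= 261

261


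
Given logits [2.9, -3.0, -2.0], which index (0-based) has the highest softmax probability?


Softmax is a monotonic transformation, so it preserves the argmax.
We need to find the index of the maximum logit.
Index 0: 2.9
Index 1: -3.0
Index 2: -2.0
Maximum logit = 2.9 at index 0

0


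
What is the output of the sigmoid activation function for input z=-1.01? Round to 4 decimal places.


sigmoid(z) = 1 / (1 + exp(-z))
exp(-(-1.01)) = exp(1.01) = 2.7456
1 + 2.7456 = 3.7456
1 / 3.7456 = 0.2670

0.2670


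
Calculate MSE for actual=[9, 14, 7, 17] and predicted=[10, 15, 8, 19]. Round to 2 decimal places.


Differences: [-1, -1, -1, -2]
Squared errors: [1, 1, 1, 4]
Sum of squared errors = 7
MSE = 7 / 4 = 1.75

1.75


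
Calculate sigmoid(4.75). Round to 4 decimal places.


sigmoid(z) = 1 / (1 + exp(-z))
exp(-(4.75)) = exp(-4.75) = 0.0087
1 + 0.0087 = 1.0087
1 / 1.0087 = 0.9914

0.9914


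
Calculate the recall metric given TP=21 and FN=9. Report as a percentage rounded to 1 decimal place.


Recall = TP / (TP + FN) * 100
= 21 / (21 + 9)
= 21 / 30
= 0.7
= 70.0%

70.0


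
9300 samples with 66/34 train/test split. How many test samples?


Train samples = 9300 * 66% = 6138
Test samples = 9300 - 6138
= 3162

3162


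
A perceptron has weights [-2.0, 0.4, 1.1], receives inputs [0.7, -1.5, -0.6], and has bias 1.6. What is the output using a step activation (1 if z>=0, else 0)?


z = w . x + b
= -2.0*0.7 + 0.4*-1.5 + 1.1*-0.6 + 1.6
= -1.4 + -0.6 + -0.66 + 1.6
= -2.66 + 1.6
= -1.06
Since z = -1.06 < 0, output = 0

0


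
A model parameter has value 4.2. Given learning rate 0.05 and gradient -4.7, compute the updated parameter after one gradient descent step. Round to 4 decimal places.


w_new = w_old - lr * gradient
= 4.2 - 0.05 * -4.7
= 4.2 - (-0.235)
= 4.4350

4.4350


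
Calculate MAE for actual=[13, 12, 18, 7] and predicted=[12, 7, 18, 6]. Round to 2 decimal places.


Absolute errors: [1, 5, 0, 1]
Sum of absolute errors = 7
MAE = 7 / 4 = 1.75

1.75


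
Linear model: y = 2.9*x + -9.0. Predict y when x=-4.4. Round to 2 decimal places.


y = 2.9 * -4.4 + (-9.0)
= -12.76 + (-9.0)
= -21.76

-21.76


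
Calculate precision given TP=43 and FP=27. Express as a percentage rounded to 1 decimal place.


Precision = TP / (TP + FP) * 100
= 43 / (43 + 27)
= 43 / 70
= 0.6143
= 61.4%

61.4


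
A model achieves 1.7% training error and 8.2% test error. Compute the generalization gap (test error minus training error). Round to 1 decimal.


Generalization gap = test_error - train_error
= 8.2 - 1.7
= 6.5%
A moderate gap.

6.5


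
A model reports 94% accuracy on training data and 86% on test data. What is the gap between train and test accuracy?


Gap = train_accuracy - test_accuracy
= 94 - 86
= 8%
This moderate gap may indicate mild overfitting.

8


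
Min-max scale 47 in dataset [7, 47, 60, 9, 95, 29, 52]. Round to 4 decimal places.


Min = 7, Max = 95
Range = 95 - 7 = 88
Scaled = (x - min) / (max - min)
= (47 - 7) / 88
= 40 / 88
= 0.4545

0.4545


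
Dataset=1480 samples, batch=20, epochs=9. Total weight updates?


Iterations per epoch = 1480 / 20 = 74
Total updates = iterations_per_epoch * epochs
= 74 * 9
= 666

666


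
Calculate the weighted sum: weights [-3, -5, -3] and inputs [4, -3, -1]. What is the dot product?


Element-wise products:
-3 * 4 = -12
-5 * -3 = 15
-3 * -1 = 3
Sum = -12 + 15 + 3
= 6

6


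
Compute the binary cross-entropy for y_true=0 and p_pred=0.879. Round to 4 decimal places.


For y=0: Loss = -log(1-p)
= -log(1 - 0.879)
= -log(0.121)
= -(-2.112)
= 2.1120

2.1120


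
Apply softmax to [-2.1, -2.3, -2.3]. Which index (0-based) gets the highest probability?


Softmax is a monotonic transformation, so it preserves the argmax.
We need to find the index of the maximum logit.
Index 0: -2.1
Index 1: -2.3
Index 2: -2.3
Maximum logit = -2.1 at index 0

0


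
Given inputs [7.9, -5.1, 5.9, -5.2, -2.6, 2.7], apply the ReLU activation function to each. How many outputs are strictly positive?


ReLU(x) = max(0, x) for each element:
ReLU(7.9) = 7.9
ReLU(-5.1) = 0
ReLU(5.9) = 5.9
ReLU(-5.2) = 0
ReLU(-2.6) = 0
ReLU(2.7) = 2.7
Active neurons (>0): 3

3


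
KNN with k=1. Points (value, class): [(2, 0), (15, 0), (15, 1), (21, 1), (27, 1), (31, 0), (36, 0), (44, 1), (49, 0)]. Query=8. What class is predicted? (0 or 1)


Distances from query 8:
Point 2 (class 0): distance = 6
K=1 nearest neighbors: classes = [0]
Votes for class 1: 0 / 1
Majority vote => class 0

0


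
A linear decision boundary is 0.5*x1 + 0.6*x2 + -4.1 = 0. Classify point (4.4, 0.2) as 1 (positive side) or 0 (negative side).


Compute 0.5 * 4.4 + 0.6 * 0.2 + -4.1
= 2.2 + 0.12 + -4.1
= -1.78
Since -1.78 < 0, the point is on the negative side.

0


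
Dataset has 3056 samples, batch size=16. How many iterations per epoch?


Iterations per epoch = dataset_size / batch_size
= 3056 / 16
= 191

191


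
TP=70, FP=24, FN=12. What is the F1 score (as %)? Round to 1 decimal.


Precision = TP / (TP + FP) = 70 / 94 = 0.7447
Recall = TP / (TP + FN) = 70 / 82 = 0.8537
F1 = 2 * P * R / (P + R)
= 2 * 0.7447 * 0.8537 / (0.7447 + 0.8537)
= 1.2714 / 1.5983
= 0.7955
As percentage: 79.5%

79.5


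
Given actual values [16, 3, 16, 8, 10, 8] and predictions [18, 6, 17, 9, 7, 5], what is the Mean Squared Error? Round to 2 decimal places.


Differences: [-2, -3, -1, -1, 3, 3]
Squared errors: [4, 9, 1, 1, 9, 9]
Sum of squared errors = 33
MSE = 33 / 6 = 5.50

5.50


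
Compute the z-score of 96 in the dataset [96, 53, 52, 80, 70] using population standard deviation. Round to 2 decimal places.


Mean = (96 + 53 + 52 + 80 + 70) / 5 = 70.2
Variance = sum((x_i - mean)^2) / n = 277.76
Std = sqrt(277.76) = 16.6661
Z = (x - mean) / std
= (96 - 70.2) / 16.6661
= 25.8 / 16.6661
= 1.55

1.55


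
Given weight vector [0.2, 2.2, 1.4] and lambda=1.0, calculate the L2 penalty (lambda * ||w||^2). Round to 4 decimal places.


Squaring each weight:
0.2^2 = 0.04
2.2^2 = 4.84
1.4^2 = 1.96
Sum of squares = 6.84
Penalty = 1.0 * 6.84 = 6.8400

6.8400


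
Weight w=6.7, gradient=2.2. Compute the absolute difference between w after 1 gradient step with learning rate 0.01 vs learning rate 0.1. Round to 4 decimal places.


With lr=0.01: w_new = 6.7 - 0.01 * 2.2 = 6.678
With lr=0.1: w_new = 6.7 - 0.1 * 2.2 = 6.48
Absolute difference = |6.678 - 6.48|
= 0.1980

0.1980


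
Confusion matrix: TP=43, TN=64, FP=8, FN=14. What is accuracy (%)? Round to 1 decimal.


Accuracy = (TP + TN) / (TP + TN + FP + FN) * 100
= (43 + 64) / (43 + 64 + 8 + 14)
= 107 / 129
= 0.8295
= 82.9%

82.9


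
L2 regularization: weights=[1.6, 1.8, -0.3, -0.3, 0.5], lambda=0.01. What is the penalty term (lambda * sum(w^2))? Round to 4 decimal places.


Squaring each weight:
1.6^2 = 2.56
1.8^2 = 3.24
(-0.3)^2 = 0.09
(-0.3)^2 = 0.09
0.5^2 = 0.25
Sum of squares = 6.23
Penalty = 0.01 * 6.23 = 0.0623

0.0623


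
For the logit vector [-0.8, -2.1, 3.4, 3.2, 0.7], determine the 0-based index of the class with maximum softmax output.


Softmax is a monotonic transformation, so it preserves the argmax.
We need to find the index of the maximum logit.
Index 0: -0.8
Index 1: -2.1
Index 2: 3.4
Index 3: 3.2
Index 4: 0.7
Maximum logit = 3.4 at index 2

2


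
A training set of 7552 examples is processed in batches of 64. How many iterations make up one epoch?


Iterations per epoch = dataset_size / batch_size
= 7552 / 64
= 118

118


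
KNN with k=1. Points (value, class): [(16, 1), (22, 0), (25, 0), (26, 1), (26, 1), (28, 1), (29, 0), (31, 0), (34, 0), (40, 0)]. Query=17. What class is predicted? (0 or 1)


Distances from query 17:
Point 16 (class 1): distance = 1
K=1 nearest neighbors: classes = [1]
Votes for class 1: 1 / 1
Majority vote => class 1

1


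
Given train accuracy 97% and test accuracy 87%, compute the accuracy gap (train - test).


Gap = train_accuracy - test_accuracy
= 97 - 87
= 10%
This moderate gap may indicate mild overfitting.

10


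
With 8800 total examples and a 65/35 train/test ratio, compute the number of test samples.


Train samples = 8800 * 65% = 5720
Test samples = 8800 - 5720
= 3080

3080


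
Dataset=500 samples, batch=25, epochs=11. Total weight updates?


Iterations per epoch = 500 / 25 = 20
Total updates = iterations_per_epoch * epochs
= 20 * 11
= 220

220


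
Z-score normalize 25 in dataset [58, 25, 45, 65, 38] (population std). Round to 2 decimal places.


Mean = (58 + 25 + 45 + 65 + 38) / 5 = 46.2
Variance = sum((x_i - mean)^2) / n = 202.16
Std = sqrt(202.16) = 14.2183
Z = (x - mean) / std
= (25 - 46.2) / 14.2183
= -21.2 / 14.2183
= -1.49

-1.49


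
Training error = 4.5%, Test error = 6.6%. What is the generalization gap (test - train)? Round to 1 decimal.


Generalization gap = test_error - train_error
= 6.6 - 4.5
= 2.1%
A moderate gap.

2.1


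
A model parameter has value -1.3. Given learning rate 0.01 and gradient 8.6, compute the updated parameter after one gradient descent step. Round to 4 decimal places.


w_new = w_old - lr * gradient
= -1.3 - 0.01 * 8.6
= -1.3 - (0.086)
= -1.3860

-1.3860


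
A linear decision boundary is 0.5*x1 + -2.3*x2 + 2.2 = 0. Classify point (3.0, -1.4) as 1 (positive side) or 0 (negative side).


Compute 0.5 * 3.0 + -2.3 * -1.4 + 2.2
= 1.5 + 3.22 + 2.2
= 6.92
Since 6.92 >= 0, the point is on the positive side.

1


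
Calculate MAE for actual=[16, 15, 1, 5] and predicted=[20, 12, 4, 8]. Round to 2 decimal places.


Absolute errors: [4, 3, 3, 3]
Sum of absolute errors = 13
MAE = 13 / 4 = 3.25

3.25


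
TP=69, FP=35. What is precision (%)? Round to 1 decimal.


Precision = TP / (TP + FP) * 100
= 69 / (69 + 35)
= 69 / 104
= 0.6635
= 66.3%

66.3


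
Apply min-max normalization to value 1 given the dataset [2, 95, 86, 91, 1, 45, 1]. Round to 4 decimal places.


Min = 1, Max = 95
Range = 95 - 1 = 94
Scaled = (x - min) / (max - min)
= (1 - 1) / 94
= 0 / 94
= 0.0000

0.0000


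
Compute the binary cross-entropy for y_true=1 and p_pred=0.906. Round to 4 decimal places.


For y=1: Loss = -log(p)
= -log(0.906)
= -(-0.0987)
= 0.0987

0.0987


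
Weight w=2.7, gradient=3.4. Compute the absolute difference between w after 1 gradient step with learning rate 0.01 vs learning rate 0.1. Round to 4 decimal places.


With lr=0.01: w_new = 2.7 - 0.01 * 3.4 = 2.666
With lr=0.1: w_new = 2.7 - 0.1 * 3.4 = 2.36
Absolute difference = |2.666 - 2.36|
= 0.3060

0.3060


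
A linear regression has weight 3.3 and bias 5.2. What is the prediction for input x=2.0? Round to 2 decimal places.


y = 3.3 * 2.0 + (5.2)
= 6.6 + (5.2)
= 11.80

11.80


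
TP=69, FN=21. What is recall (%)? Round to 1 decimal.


Recall = TP / (TP + FN) * 100
= 69 / (69 + 21)
= 69 / 90
= 0.7667
= 76.7%

76.7


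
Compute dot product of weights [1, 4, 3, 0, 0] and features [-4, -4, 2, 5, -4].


Element-wise products:
1 * -4 = -4
4 * -4 = -16
3 * 2 = 6
0 * 5 = 0
0 * -4 = 0
Sum = -4 + -16 + 6 + 0 + 0
= -14

-14


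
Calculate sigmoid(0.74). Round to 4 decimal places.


sigmoid(z) = 1 / (1 + exp(-z))
exp(-(0.74)) = exp(-0.74) = 0.4771
1 + 0.4771 = 1.4771
1 / 1.4771 = 0.6770

0.6770


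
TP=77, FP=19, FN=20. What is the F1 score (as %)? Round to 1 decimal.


Precision = TP / (TP + FP) = 77 / 96 = 0.8021
Recall = TP / (TP + FN) = 77 / 97 = 0.7938
F1 = 2 * P * R / (P + R)
= 2 * 0.8021 * 0.7938 / (0.8021 + 0.7938)
= 1.2734 / 1.5959
= 0.7979
As percentage: 79.8%

79.8


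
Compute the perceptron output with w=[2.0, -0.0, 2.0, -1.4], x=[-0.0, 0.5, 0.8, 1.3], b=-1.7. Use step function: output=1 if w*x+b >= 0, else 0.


z = w . x + b
= 2.0*-0.0 + -0.0*0.5 + 2.0*0.8 + -1.4*1.3 + -1.7
= -0.0 + -0.0 + 1.6 + -1.82 + -1.7
= -0.22 + -1.7
= -1.92
Since z = -1.92 < 0, output = 0

0


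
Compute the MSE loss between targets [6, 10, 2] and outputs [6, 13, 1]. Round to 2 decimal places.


Differences: [0, -3, 1]
Squared errors: [0, 9, 1]
Sum of squared errors = 10
MSE = 10 / 3 = 3.33

3.33


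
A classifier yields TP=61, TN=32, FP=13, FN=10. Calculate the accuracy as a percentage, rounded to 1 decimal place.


Accuracy = (TP + TN) / (TP + TN + FP + FN) * 100
= (61 + 32) / (61 + 32 + 13 + 10)
= 93 / 116
= 0.8017
= 80.2%

80.2


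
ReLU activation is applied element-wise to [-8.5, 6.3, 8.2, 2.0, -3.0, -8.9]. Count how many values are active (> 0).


ReLU(x) = max(0, x) for each element:
ReLU(-8.5) = 0
ReLU(6.3) = 6.3
ReLU(8.2) = 8.2
ReLU(2.0) = 2.0
ReLU(-3.0) = 0
ReLU(-8.9) = 0
Active neurons (>0): 3

3


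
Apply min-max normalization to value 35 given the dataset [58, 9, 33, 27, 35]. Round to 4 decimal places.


Min = 9, Max = 58
Range = 58 - 9 = 49
Scaled = (x - min) / (max - min)
= (35 - 9) / 49
= 26 / 49
= 0.5306

0.5306


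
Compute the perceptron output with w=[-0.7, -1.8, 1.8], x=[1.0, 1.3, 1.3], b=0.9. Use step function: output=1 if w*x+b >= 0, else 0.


z = w . x + b
= -0.7*1.0 + -1.8*1.3 + 1.8*1.3 + 0.9
= -0.7 + -2.34 + 2.34 + 0.9
= -0.7 + 0.9
= 0.2
Since z = 0.2 >= 0, output = 1

1


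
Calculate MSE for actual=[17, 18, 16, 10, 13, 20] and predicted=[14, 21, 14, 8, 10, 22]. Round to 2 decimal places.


Differences: [3, -3, 2, 2, 3, -2]
Squared errors: [9, 9, 4, 4, 9, 4]
Sum of squared errors = 39
MSE = 39 / 6 = 6.50

6.50


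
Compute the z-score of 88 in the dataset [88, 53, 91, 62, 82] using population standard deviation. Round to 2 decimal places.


Mean = (88 + 53 + 91 + 62 + 82) / 5 = 75.2
Variance = sum((x_i - mean)^2) / n = 225.36
Std = sqrt(225.36) = 15.012
Z = (x - mean) / std
= (88 - 75.2) / 15.012
= 12.8 / 15.012
= 0.85

0.85


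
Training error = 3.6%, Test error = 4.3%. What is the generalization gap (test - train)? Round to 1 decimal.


Generalization gap = test_error - train_error
= 4.3 - 3.6
= 0.7%
A small gap suggests good generalization.

0.7


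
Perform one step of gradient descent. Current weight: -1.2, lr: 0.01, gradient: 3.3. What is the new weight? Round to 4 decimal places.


w_new = w_old - lr * gradient
= -1.2 - 0.01 * 3.3
= -1.2 - (0.033)
= -1.2330

-1.2330


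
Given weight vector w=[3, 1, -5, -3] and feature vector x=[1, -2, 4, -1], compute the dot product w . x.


Element-wise products:
3 * 1 = 3
1 * -2 = -2
-5 * 4 = -20
-3 * -1 = 3
Sum = 3 + -2 + -20 + 3
= -16

-16
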